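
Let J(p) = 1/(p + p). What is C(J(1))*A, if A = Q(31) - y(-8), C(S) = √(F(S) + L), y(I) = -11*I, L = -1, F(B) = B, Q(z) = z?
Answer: -57*I*√2/2 ≈ -40.305*I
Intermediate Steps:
J(p) = 1/(2*p)
C(S) = √(-1 + S) (C(S) = √(S - 1) = √(-1 + S))
A = -57 (A = 31 - (-11)*(-8) = 31 - 1*88 = 31 - 88 = -57)
C(J(1))*A = √(-1 + (½)/1)*(-57) = √(-1 + (½)*1)*(-57) = √(-1 + ½)*(-57) = √(-½)*(-57) = (I*√2/2)*(-57) = -57*I*√2/2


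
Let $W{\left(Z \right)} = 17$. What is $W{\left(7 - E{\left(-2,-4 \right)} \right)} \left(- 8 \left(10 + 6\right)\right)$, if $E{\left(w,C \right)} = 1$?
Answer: $-2176$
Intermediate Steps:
$W{\left(7 - E{\left(-2,-4 \right)} \right)} \left(- 8 \left(10 + 6\right)\right) = 17 \left(- 8 \left(10 + 6\right)\right) = 17 \left(\left(-8\right) 16\right) = 17 \left(-128\right) = -2176$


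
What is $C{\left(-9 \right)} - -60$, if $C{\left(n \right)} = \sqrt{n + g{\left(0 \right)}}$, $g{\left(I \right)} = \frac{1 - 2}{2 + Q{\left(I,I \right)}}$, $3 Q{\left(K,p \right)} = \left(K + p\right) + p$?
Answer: $60 + \frac{i \sqrt{38}}{2} \approx 60.0 + 3.0822 i$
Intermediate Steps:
$Q{\left(K,p \right)} = \frac{K}{3} + \frac{2 p}{3}$ ($Q{\left(K,p \right)} = \frac{\left(K + p\right) + p}{3} = \frac{K + 2 p}{3} = \frac{K}{3} + \frac{2 p}{3}$)
$g{\left(I \right)} = - \frac{1}{2 + I}$ ($g{\left(I \right)} = \frac{1 - 2}{2 + \left(\frac{I}{3} + \frac{2 I}{3}\right)} = - \frac{1}{2 + I}$)
$C{\left(n \right)} = \sqrt{- \frac{1}{2} + n}$ ($C{\left(n \right)} = \sqrt{n - \frac{1}{2 + 0}} = \sqrt{n - \frac{1}{2}} = \sqrt{- \frac{1}{2} + n}$)
$C{\left(-9 \right)} - -60 = \frac{\sqrt{-2 + 4 \left(-9\right)}}{2} - -60 = \frac{\sqrt{-2 - 36}}{2} + 60 = \frac{\sqrt{-38}}{2} + 60 = \frac{i \sqrt{38}}{2} + 60 = 60 + \frac{i \sqrt{38}}{2}$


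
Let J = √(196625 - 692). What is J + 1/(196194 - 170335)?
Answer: 1/25859 + √195933 ≈ 442.64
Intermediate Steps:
J = √195933 ≈ 442.64
J + 1/(196194 - 170335) = √195933 + 1/(196194 - 170335) = √195933 + 1/25859 = 1/25859 + √195933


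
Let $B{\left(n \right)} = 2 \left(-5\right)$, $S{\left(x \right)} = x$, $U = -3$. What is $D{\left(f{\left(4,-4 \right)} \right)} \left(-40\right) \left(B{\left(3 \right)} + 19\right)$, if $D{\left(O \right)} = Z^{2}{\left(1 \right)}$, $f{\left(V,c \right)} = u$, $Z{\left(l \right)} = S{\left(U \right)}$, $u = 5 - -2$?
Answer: $-3240$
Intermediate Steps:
$B{\left(n \right)} = -10$
$u = 7$ ($u = 5 + 2 = 7$)
$Z{\left(l \right)} = -3$
$f{\left(V,c \right)} = 7$
$D{\left(O \right)} = 9$ ($D{\left(O \right)} = \left(-3\right)^{2} = 9$)
$D{\left(f{\left(4,-4 \right)} \right)} \left(-40\right) \left(B{\left(3 \right)} + 19\right) = 9 \left(-40\right) \left(-10 + 19\right) = \left(-360\right) 9 = -3240$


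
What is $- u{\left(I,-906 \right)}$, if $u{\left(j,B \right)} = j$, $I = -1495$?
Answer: $1495$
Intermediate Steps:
$- u{\left(I,-906 \right)} = \left(-1\right) \left(-1495\right) = 1495$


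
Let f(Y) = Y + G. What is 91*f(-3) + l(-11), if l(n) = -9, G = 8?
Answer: 446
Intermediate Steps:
f(Y) = 8 + Y (f(Y) = Y + 8 = 8 + Y)
91*f(-3) + l(-11) = 91*(8 - 3) - 9 = 91*5 - 9 = 455 - 9 = 446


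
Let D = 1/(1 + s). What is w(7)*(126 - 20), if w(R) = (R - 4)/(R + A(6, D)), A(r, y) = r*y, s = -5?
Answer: 636/11 ≈ 57.818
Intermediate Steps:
D = -1/4 (D = 1/(1 - 5) = 1/(-4) = -1/4 ≈ -0.25000)
w(R) = (-4 + R)/(-3/2 + R) (w(R) = (R - 4)/(R + 6*(-1/4)) = (-4 + R)/(R - 3/2) = (-4 + R)/(-3/2 + R))
w(7)*(126 - 20) = (2*(-4 + 7)/(-3 + 2*7))*(126 - 20) = (2*3/(-3 + 14))*106 = (2*3/11)*106 = (2*(1/11)*3)*106 = (6/11)*106 = 636/11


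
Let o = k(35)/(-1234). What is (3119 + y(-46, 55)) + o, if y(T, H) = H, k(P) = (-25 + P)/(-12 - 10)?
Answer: 43083881/13574 ≈ 3174.0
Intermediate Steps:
k(P) = 25/22 - P/22 (k(P) = (-25 + P)/(-22) = (-25 + P)*(-1/22) = 25/22 - P/22)
o = 5/13574 (o = (25/22 - 1/22*35)/(-1234) = (25/22 - 35/22)*(-1/1234) = -5/11*(-1/1234) = 5/13574 ≈ 0.00036835)
(3119 + y(-46, 55)) + o = (3119 + 55) + 5/13574 = 3174 + 5/13574 = 43083881/13574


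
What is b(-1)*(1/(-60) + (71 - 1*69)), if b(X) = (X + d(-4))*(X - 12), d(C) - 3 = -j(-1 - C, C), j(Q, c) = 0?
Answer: -1547/30 ≈ -51.567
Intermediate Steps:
d(C) = 3 (d(C) = 3 - 1*0 = 3 + 0 = 3)
b(X) = (-12 + X)*(3 + X) (b(X) = (X + 3)*(X - 12) = (3 + X)*(-12 + X) = (-12 + X)*(3 + X))
b(-1)*(1/(-60) + (71 - 1*69)) = (-36 + (-1)² - 9*(-1))*(1/(-60) + (71 - 1*69)) = (-36 + 1 + 9)*(-1/60 + (71 - 69)) = -26*(-1/60 + 2) = -26*119/60 = -1547/30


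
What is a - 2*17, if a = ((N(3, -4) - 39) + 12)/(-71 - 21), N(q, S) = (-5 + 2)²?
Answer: -1555/46 ≈ -33.804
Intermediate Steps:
N(q, S) = 9 (N(q, S) = (-3)² = 9)
a = 9/46 (a = ((9 - 39) + 12)/(-71 - 21) = (-30 + 12)/(-92) = -18*(-1/92) = 9/46 ≈ 0.19565)
a - 2*17 = 9/46 - 2*17 = 9/46 - 34 = -1555/46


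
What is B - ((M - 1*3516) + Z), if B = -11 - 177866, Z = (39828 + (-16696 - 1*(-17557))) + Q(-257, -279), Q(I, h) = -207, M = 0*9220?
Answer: -214843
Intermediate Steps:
M = 0
Z = 40482 (Z = (39828 + (-16696 - 1*(-17557))) - 207 = (39828 + (-16696 + 17557)) - 207 = (39828 + 861) - 207 = 40689 - 207 = 40482)
B = -177877
B - ((M - 1*3516) + Z) = -177877 - ((0 - 1*3516) + 40482) = -177877 - ((0 - 3516) + 40482) = -177877 - (-3516 + 40482) = -177877 - 1*36966 = -177877 - 36966 = -214843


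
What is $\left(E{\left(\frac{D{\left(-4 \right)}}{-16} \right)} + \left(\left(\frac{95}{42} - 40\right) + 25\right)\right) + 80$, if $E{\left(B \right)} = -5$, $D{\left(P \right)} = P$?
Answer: $\frac{2615}{42} \approx 62.262$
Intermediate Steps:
$\left(E{\left(\frac{D{\left(-4 \right)}}{-16} \right)} + \left(\left(\frac{95}{42} - 40\right) + 25\right)\right) + 80 = \left(-5 + \left(\left(\frac{95}{42} - 40\right) + 25\right)\right) + 80 = \left(-5 + \left(- \frac{1585}{42} + 25\right)\right) + 80 = \left(-5 - \frac{535}{42}\right) + 80 = - \frac{745}{42} + 80 = \frac{2615}{42}$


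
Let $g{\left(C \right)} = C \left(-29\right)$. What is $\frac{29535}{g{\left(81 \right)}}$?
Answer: $- \frac{9845}{783} \approx -12.573$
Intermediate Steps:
$g{\left(C \right)} = - 29 C$
$\frac{29535}{g{\left(81 \right)}} = \frac{29535}{\left(-29\right) 81} = \frac{29535}{-2349} = 29535 \left(- \frac{1}{2349}\right) = - \frac{9845}{783}$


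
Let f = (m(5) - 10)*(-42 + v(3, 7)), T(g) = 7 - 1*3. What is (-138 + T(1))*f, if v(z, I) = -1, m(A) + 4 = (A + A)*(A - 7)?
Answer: -195908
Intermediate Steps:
T(g) = 4 (T(g) = 7 - 3 = 4)
m(A) = -4 + 2*A*(-7 + A) (m(A) = -4 + (A + A)*(A - 7) = -4 + (2*A)*(-7 + A) = -4 + 2*A*(-7 + A))
f = 1462 (f = ((-4 - 14*5 + 2*5²) - 10)*(-42 - 1) = ((-4 - 70 + 2*25) - 10)*(-43) = ((-4 - 70 + 50) - 10)*(-43) = (-24 - 10)*(-43) = -34*(-43) = 1462)
(-138 + T(1))*f = (-138 + 4)*1462 = -134*1462 = -195908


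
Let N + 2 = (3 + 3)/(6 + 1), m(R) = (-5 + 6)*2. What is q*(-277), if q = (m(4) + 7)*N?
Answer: 19944/7 ≈ 2849.1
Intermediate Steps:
m(R) = 2 (m(R) = 1*2 = 2)
N = -8/7 (N = -2 + (3 + 3)/(6 + 1) = -2 + 6/7 = -8/7 ≈ -1.1429)
q = -72/7 (q = (2 + 7)*(-8/7) = 9*(-8/7) = -72/7 ≈ -10.286)
q*(-277) = -72/7*(-277) = 19944/7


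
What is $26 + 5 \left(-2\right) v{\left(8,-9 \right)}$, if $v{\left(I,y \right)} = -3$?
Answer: $56$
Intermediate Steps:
$26 + 5 \left(-2\right) v{\left(8,-9 \right)} = 26 + 5 \left(-2\right) \left(-3\right) = 26 - -30 = 26 + 30 = 56$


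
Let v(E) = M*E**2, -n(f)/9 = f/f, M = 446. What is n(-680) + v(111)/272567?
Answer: 3042063/272567 ≈ 11.161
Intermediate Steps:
n(f) = -9 (n(f) = -9*f/f = -9*1 = -9)
v(E) = 446*E**2
n(-680) + v(111)/272567 = -9 + (446*111**2)/272567 = -9 + (446*12321)*(1/272567) = -9 + 5495166*(1/272567) = -9 + 5495166/272567 = 3042063/272567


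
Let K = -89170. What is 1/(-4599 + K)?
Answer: -1/93769 ≈ -1.0665e-5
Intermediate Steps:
1/(-4599 + K) = 1/(-4599 - 89170) = 1/(-93769) = -1/93769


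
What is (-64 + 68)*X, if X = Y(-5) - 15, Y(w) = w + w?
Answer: -100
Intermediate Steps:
Y(w) = 2*w
X = -25 (X = 2*(-5) - 15 = -10 - 15 = -25)
(-64 + 68)*X = (-64 + 68)*(-25) = 4*(-25) = -100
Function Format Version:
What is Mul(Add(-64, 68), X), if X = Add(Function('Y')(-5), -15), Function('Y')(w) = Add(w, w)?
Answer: -100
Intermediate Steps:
Function('Y')(w) = Mul(2, w)
X = -25 (X = Add(Mul(2, -5), -15) = Add(-10, -15) = -25)
Mul(Add(-64, 68), X) = Mul(Add(-64, 68), -25) = Mul(4, -25) = -100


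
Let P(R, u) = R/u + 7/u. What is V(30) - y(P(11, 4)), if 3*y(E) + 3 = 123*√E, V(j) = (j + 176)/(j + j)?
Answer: 133/30 - 123*√2/2 ≈ -82.541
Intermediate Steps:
P(R, u) = 7/u + R/u
V(j) = (176 + j)/(2*j) (V(j) = (176 + j)/((2*j)) = (176 + j)*(1/(2*j)) = (176 + j)/(2*j))
y(E) = -1 + 41*√E (y(E) = -1 + (123*√E)/3 = -1 + 41*√E)
V(30) - y(P(11, 4)) = (½)*(176 + 30)/30 - (-1 + 41*√((7 + 11)/4)) = (½)*(1/30)*206 - (-1 + 41*√((¼)*18)) = 103/30 - (-1 + 41*√(9/2)) = 103/30 - (-1 + 41*(3*√2/2)) = 103/30 - (-1 + 123*√2/2) = 103/30 + (1 - 123*√2/2) = 133/30 - 123*√2/2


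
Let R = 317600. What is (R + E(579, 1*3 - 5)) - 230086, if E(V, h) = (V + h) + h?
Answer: 88089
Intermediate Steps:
E(V, h) = V + 2*h
(R + E(579, 1*3 - 5)) - 230086 = (317600 + (579 + 2*(1*3 - 5))) - 230086 = (317600 + (579 + 2*(3 - 5))) - 230086 = (317600 + (579 + 2*(-2))) - 230086 = (317600 + (579 - 4)) - 230086 = (317600 + 575) - 230086 = 318175 - 230086 = 88089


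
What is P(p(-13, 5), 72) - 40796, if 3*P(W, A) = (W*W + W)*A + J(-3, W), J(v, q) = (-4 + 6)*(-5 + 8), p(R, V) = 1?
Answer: -40746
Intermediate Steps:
J(v, q) = 6 (J(v, q) = 2*3 = 6)
P(W, A) = 2 + A*(W + W²)/3 (P(W, A) = ((W*W + W)*A + 6)/3 = ((W² + W)*A + 6)/3 = ((W + W²)*A + 6)/3 = (A*(W + W²) + 6)/3 = (6 + A*(W + W²))/3 = 2 + A*(W + W²)/3)
P(p(-13, 5), 72) - 40796 = (2 + (⅓)*72*1 + (⅓)*72*1²) - 40796 = (2 + 24 + (⅓)*72*1) - 40796 = (2 + 24 + 24) - 40796 = 50 - 40796 = -40746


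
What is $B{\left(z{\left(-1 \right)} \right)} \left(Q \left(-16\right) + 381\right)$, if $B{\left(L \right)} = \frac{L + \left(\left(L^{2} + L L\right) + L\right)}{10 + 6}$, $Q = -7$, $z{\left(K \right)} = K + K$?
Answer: $\frac{493}{4} \approx 123.25$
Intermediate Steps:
$z{\left(K \right)} = 2 K$
$B{\left(L \right)} = \frac{L}{8} + \frac{L^{2}}{8}$ ($B{\left(L \right)} = \frac{L + \left(\left(L^{2} + L^{2}\right) + L\right)}{16} = \left(L + \left(2 L^{2} + L\right)\right) \frac{1}{16} = \left(L + \left(L + 2 L^{2}\right)\right) \frac{1}{16} = \left(2 L + 2 L^{2}\right) \frac{1}{16} = \frac{L}{8} + \frac{L^{2}}{8}$)
$B{\left(z{\left(-1 \right)} \right)} \left(Q \left(-16\right) + 381\right) = \frac{2 \left(-1\right) \left(1 + 2 \left(-1\right)\right)}{8} \left(\left(-7\right) \left(-16\right) + 381\right) = \frac{1}{8} \left(-2\right) \left(1 - 2\right) \left(112 + 381\right) = \frac{1}{8} \left(-2\right) \left(-1\right) 493 = \frac{1}{4} \cdot 493 = \frac{493}{4}$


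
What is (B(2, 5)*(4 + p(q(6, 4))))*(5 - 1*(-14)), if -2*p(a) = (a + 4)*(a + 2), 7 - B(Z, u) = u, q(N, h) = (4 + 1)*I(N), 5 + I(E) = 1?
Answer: -5320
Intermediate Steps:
I(E) = -4 (I(E) = -5 + 1 = -4)
q(N, h) = -20 (q(N, h) = (4 + 1)*(-4) = 5*(-4) = -20)
B(Z, u) = 7 - u
p(a) = -(2 + a)*(4 + a)/2 (p(a) = -(a + 4)*(a + 2)/2 = -(4 + a)*(2 + a)/2 = -(2 + a)*(4 + a)/2)
(B(2, 5)*(4 + p(q(6, 4))))*(5 - 1*(-14)) = ((7 - 1*5)*(4 + (-4 - 3*(-20) - ½*(-20)²)))*(5 - 1*(-14)) = ((7 - 5)*(4 + (-4 + 60 - ½*400)))*(5 + 14) = (2*(4 + (-4 + 60 - 200)))*19 = (2*(4 - 144))*19 = (2*(-140))*19 = -280*19 = -5320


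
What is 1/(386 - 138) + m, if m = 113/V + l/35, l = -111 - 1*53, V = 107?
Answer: -3367319/928760 ≈ -3.6256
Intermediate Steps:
l = -164 (l = -111 - 53 = -164)
m = -13593/3745 (m = 113/107 - 164/35 = -13593/3745 ≈ -3.6296)
1/(386 - 138) + m = 1/(386 - 138) - 13593/3745 = 1/248 - 13593/3745 = -3367319/928760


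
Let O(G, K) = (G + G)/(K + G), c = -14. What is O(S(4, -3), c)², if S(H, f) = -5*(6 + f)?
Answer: 900/841 ≈ 1.0702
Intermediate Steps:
S(H, f) = -30 - 5*f
O(G, K) = 2*G/(G + K) (O(G, K) = (2*G)/(G + K) = 2*G/(G + K))
O(S(4, -3), c)² = (2*(-30 - 5*(-3))/((-30 - 5*(-3)) - 14))² = (2*(-30 + 15)/((-30 + 15) - 14))² = (2*(-15)/(-15 - 14))² = (2*(-15)/(-29))² = (2*(-15)*(-1/29))² = (30/29)² = 900/841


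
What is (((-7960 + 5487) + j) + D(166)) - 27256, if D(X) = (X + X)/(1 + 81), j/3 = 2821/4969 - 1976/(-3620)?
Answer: -5479914355242/184374745 ≈ -29722.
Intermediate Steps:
j = 15023073/4496945 (j = 3*(2821/4969 - 1976/(-3620)) = 3*(2821*(1/4969) - 1976*(-1/3620)) = 3*(2821/4969 + 494/905) = 3*(5007691/4496945) = 15023073/4496945 ≈ 3.3407)
D(X) = X/41 (D(X) = (2*X)/82 = (2*X)*(1/82) = X/41)
(((-7960 + 5487) + j) + D(166)) - 27256 = (((-7960 + 5487) + 15023073/4496945) + (1/41)*166) - 27256 = ((-2473 + 15023073/4496945) + 166/41) - 27256 = (-11105921912/4496945 + 166/41) - 27256 = -454596305522/184374745 - 27256 = -5479914355242/184374745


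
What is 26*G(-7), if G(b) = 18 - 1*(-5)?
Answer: 598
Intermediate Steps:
G(b) = 23 (G(b) = 18 + 5 = 23)
26*G(-7) = 26*23 = 598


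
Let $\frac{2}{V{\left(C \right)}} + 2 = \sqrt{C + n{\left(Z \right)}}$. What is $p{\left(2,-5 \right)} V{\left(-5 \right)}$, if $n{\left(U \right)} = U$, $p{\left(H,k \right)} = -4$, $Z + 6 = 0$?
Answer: $\frac{16}{15} + \frac{8 i \sqrt{11}}{15} \approx 1.0667 + 1.7689 i$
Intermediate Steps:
$Z = -6$ ($Z = -6 + 0 = -6$)
$V{\left(C \right)} = \frac{2}{-2 + \sqrt{-6 + C}}$ ($V{\left(C \right)} = \frac{2}{-2 + \sqrt{C - 6}} = \frac{2}{-2 + \sqrt{-6 + C}}$)
$p{\left(2,-5 \right)} V{\left(-5 \right)} = - 4 \frac{2}{-2 + \sqrt{-6 - 5}} = - 4 \frac{2}{-2 + \sqrt{-11}} = - 4 \frac{2}{-2 + i \sqrt{11}} = - \frac{8}{-2 + i \sqrt{11}}$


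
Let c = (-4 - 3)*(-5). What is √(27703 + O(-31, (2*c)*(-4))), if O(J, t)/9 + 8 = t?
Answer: √25111 ≈ 158.46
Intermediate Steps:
c = 35 (c = -7*(-5) = 35)
O(J, t) = -72 + 9*t
√(27703 + O(-31, (2*c)*(-4))) = √(27703 + (-72 + 9*((2*35)*(-4)))) = √(27703 + (-72 + 9*(70*(-4)))) = √(27703 + (-72 + 9*(-280))) = √(27703 + (-72 - 2520)) = √(27703 - 2592) = √25111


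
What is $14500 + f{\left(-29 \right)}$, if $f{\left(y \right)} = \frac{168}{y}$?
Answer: $\frac{420332}{29} \approx 14494.0$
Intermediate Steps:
$14500 + f{\left(-29 \right)} = 14500 + \frac{168}{-29} = 14500 + 168 \left(- \frac{1}{29}\right) = 14500 - \frac{168}{29} = \frac{420332}{29}$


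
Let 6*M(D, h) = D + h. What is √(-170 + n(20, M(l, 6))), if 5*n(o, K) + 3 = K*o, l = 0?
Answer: 7*I*√85/5 ≈ 12.907*I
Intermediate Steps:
M(D, h) = D/6 + h/6 (M(D, h) = (D + h)/6 = D/6 + h/6)
n(o, K) = -⅗ + K*o/5 (n(o, K) = -⅗ + (K*o)/5 = -⅗ + K*o/5)
√(-170 + n(20, M(l, 6))) = √(-170 + (-⅗ + (⅕)*((⅙)*0 + (⅙)*6)*20)) = √(-170 + (-⅗ + (⅕)*(0 + 1)*20)) = √(-170 + (-⅗ + (⅕)*1*20)) = √(-170 + (-⅗ + 4)) = √(-170 + 17/5) = √(-833/5) = 7*I*√85/5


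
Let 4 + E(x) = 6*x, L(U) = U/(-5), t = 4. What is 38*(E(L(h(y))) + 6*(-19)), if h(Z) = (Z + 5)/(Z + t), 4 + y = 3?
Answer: -22724/5 ≈ -4544.8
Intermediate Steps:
y = -1 (y = -4 + 3 = -1)
h(Z) = (5 + Z)/(4 + Z) (h(Z) = (Z + 5)/(Z + 4) = (5 + Z)/(4 + Z))
L(U) = -U/5 (L(U) = U*(-⅕) = -U/5)
E(x) = -4 + 6*x
38*(E(L(h(y))) + 6*(-19)) = 38*((-4 + 6*(-(5 - 1)/(5*(4 - 1)))) + 6*(-19)) = 38*((-4 + 6*(-4/(5*3))) - 114) = 38*((-4 + 6*(-4/15)) - 114) = 38*((-4 - 8/5) - 114) = 38*(-28/5 - 114) = 38*(-598/5) = -22724/5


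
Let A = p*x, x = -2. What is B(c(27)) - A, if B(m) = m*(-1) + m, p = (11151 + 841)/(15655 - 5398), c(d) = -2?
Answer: 23984/10257 ≈ 2.3383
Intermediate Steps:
p = 11992/10257 ≈ 1.1692
B(m) = 0 (B(m) = -m + m = 0)
A = -23984/10257 (A = (11992/10257)*(-2) = -23984/10257 ≈ -2.3383)
B(c(27)) - A = 0 - 1*(-23984/10257) = 0 + 23984/10257 = 23984/10257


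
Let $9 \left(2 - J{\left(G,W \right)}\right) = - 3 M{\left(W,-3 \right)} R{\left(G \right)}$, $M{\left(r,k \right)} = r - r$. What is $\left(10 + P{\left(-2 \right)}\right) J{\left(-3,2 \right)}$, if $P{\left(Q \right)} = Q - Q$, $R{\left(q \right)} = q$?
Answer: $20$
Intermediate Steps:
$M{\left(r,k \right)} = 0$
$P{\left(Q \right)} = 0$
$J{\left(G,W \right)} = 2$ ($J{\left(G,W \right)} = 2 - \frac{\left(-3\right) 0 G}{9} = 2 - \frac{0 G}{9} = 2 - 0 = 2 + 0 = 2$)
$\left(10 + P{\left(-2 \right)}\right) J{\left(-3,2 \right)} = \left(10 + 0\right) 2 = 10 \cdot 2 = 20$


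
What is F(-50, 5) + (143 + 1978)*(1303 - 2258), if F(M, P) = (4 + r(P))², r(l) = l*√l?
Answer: -2025414 + 40*√5 ≈ -2.0253e+6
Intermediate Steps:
r(l) = l^(3/2)
F(M, P) = (4 + P^(3/2))²
F(-50, 5) + (143 + 1978)*(1303 - 2258) = (4 + 5^(3/2))² + (143 + 1978)*(1303 - 2258) = (4 + 5*√5)² + 2121*(-955) = (4 + 5*√5)² - 2025555 = -2025555 + (4 + 5*√5)²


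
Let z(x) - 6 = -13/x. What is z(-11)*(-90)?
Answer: -7110/11 ≈ -646.36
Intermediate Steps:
z(x) = 6 - 13/x
z(-11)*(-90) = (6 - 13/(-11))*(-90) = (6 - 13*(-1/11))*(-90) = (6 + 13/11)*(-90) = (79/11)*(-90) = -7110/11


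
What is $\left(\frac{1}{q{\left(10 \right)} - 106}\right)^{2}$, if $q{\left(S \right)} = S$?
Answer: $\frac{1}{9216} \approx 0.00010851$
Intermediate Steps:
$\left(\frac{1}{q{\left(10 \right)} - 106}\right)^{2} = \left(\frac{1}{10 - 106}\right)^{2} = \left(\frac{1}{-96}\right)^{2} = \left(- \frac{1}{96}\right)^{2} = \frac{1}{9216}$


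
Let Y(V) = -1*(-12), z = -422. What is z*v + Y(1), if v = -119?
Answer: 50230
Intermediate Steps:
Y(V) = 12
z*v + Y(1) = -422*(-119) + 12 = 50218 + 12 = 50230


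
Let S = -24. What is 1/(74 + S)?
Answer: 1/50 ≈ 0.020000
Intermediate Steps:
1/(74 + S) = 1/(74 - 24) = 1/50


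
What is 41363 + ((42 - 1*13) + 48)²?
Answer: 47292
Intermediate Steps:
41363 + ((42 - 1*13) + 48)² = 41363 + ((42 - 13) + 48)² = 41363 + (29 + 48)² = 41363 + 77² = 41363 + 5929 = 47292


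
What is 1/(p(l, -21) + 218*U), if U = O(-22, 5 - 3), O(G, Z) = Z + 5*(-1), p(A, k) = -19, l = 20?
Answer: -1/673 ≈ -0.0014859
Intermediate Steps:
O(G, Z) = -5 + Z (O(G, Z) = Z - 5 = -5 + Z)
U = -3 (U = -5 + (5 - 3) = -5 + 2 = -3)
1/(p(l, -21) + 218*U) = 1/(-19 + 218*(-3)) = 1/(-19 - 654) = 1/(-673) = -1/673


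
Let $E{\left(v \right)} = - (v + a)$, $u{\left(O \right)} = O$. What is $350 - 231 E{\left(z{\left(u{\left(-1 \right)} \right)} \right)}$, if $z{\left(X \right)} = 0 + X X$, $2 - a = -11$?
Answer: $3584$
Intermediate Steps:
$a = 13$ ($a = 2 - -11 = 2 + 11 = 13$)
$z{\left(X \right)} = X^{2}$ ($z{\left(X \right)} = 0 + X^{2} = X^{2}$)
$E{\left(v \right)} = -13 - v$ ($E{\left(v \right)} = - (v + 13) = - (13 + v) = -13 - v$)
$350 - 231 E{\left(z{\left(u{\left(-1 \right)} \right)} \right)} = 350 - 231 \left(-13 - \left(-1\right)^{2}\right) = 350 - 231 \left(-13 - 1\right) = 350 - -3234 = 350 + 3234 = 3584$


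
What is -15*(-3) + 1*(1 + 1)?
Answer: 47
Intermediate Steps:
-15*(-3) + 1*(1 + 1) = 45 + 1*2 = 45 + 2 = 47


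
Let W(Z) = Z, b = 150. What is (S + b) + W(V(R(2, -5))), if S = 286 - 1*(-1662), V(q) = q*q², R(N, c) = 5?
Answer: 2223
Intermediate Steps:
V(q) = q³
S = 1948 (S = 286 + 1662 = 1948)
(S + b) + W(V(R(2, -5))) = (1948 + 150) + 5³ = 2098 + 125 = 2223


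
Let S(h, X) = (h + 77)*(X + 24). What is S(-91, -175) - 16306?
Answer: -14192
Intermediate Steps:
S(h, X) = (24 + X)*(77 + h) (S(h, X) = (77 + h)*(24 + X) = (24 + X)*(77 + h))
S(-91, -175) - 16306 = (1848 + 24*(-91) + 77*(-175) - 175*(-91)) - 16306 = (1848 - 2184 - 13475 + 15925) - 16306 = 2114 - 16306 = -14192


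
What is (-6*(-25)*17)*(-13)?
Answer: -33150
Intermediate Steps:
(-6*(-25)*17)*(-13) = (150*17)*(-13) = 2550*(-13) = -33150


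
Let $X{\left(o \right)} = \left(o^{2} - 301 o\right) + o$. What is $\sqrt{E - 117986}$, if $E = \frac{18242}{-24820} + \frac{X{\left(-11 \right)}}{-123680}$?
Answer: $\frac{i \sqrt{173722399145673280170}}{38371720} \approx 343.49 i$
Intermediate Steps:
$X{\left(o \right)} = o^{2} - 300 o$
$E = - \frac{117053989}{153486880}$ ($E = \frac{18242}{-24820} + \frac{\left(-11\right) \left(-300 - 11\right)}{-123680} = 18242 \left(- \frac{1}{24820}\right) + \left(-11\right) \left(-311\right) \left(- \frac{1}{123680}\right) = - \frac{9121}{12410} + 3421 \left(- \frac{1}{123680}\right) = - \frac{9121}{12410} - \frac{3421}{123680} = - \frac{117053989}{153486880} \approx -0.76263$)
$\sqrt{E - 117986} = \sqrt{- \frac{117053989}{153486880} - 117986} = \sqrt{- \frac{18109420077669}{153486880}} = \frac{i \sqrt{173722399145673280170}}{38371720}$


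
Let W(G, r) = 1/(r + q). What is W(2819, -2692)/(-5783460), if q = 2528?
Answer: 1/948487440 ≈ 1.0543e-9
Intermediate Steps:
W(G, r) = 1/(2528 + r) (W(G, r) = 1/(r + 2528) = 1/(2528 + r))
W(2819, -2692)/(-5783460) = 1/((2528 - 2692)*(-5783460)) = -1/5783460/(-164) = -1/164*(-1/5783460) = 1/948487440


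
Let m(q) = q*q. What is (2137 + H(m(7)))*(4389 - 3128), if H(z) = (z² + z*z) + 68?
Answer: 8835827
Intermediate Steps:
m(q) = q²
H(z) = 68 + 2*z² (H(z) = (z² + z²) + 68 = 2*z² + 68 = 68 + 2*z²)
(2137 + H(m(7)))*(4389 - 3128) = (2137 + (68 + 2*(7²)²))*(4389 - 3128) = (2137 + (68 + 2*49²))*1261 = (2137 + (68 + 2*2401))*1261 = (2137 + (68 + 4802))*1261 = (2137 + 4870)*1261 = 7007*1261 = 8835827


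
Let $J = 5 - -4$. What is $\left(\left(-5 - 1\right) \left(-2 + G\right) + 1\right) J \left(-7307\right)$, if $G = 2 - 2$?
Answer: $-854919$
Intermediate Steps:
$G = 0$
$J = 9$ ($J = 5 + 4 = 9$)
$\left(\left(-5 - 1\right) \left(-2 + G\right) + 1\right) J \left(-7307\right) = \left(\left(-5 - 1\right) \left(-2 + 0\right) + 1\right) 9 \left(-7307\right) = \left(\left(-6\right) \left(-2\right) + 1\right) 9 \left(-7307\right) = \left(12 + 1\right) 9 \left(-7307\right) = 13 \cdot 9 \left(-7307\right) = 117 \left(-7307\right) = -854919$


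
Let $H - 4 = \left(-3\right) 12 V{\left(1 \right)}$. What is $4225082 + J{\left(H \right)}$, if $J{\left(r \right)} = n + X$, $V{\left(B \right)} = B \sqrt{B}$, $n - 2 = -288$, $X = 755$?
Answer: $4225551$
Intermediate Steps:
$n = -286$ ($n = 2 - 288 = -286$)
$V{\left(B \right)} = B^{\frac{3}{2}}$
$H = -32$ ($H = 4 + \left(-3\right) 12 \cdot 1^{\frac{3}{2}} = 4 - 36 = -32$)
$J{\left(r \right)} = 469$ ($J{\left(r \right)} = -286 + 755 = 469$)
$4225082 + J{\left(H \right)} = 4225082 + 469 = 4225551$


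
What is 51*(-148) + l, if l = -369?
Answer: -7917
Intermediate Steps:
51*(-148) + l = 51*(-148) - 369 = -7548 - 369 = -7917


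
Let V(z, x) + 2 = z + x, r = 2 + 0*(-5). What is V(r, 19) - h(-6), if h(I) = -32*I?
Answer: -173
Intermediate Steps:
r = 2 (r = 2 + 0 = 2)
V(z, x) = -2 + x + z (V(z, x) = -2 + (z + x) = -2 + (x + z) = -2 + x + z)
V(r, 19) - h(-6) = (-2 + 19 + 2) - (-32)*(-6) = 19 - 1*192 = 19 - 192 = -173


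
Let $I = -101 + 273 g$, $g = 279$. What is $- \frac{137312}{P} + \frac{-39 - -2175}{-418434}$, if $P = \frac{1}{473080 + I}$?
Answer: $- \frac{5258622957061284}{69739} \approx -7.5404 \cdot 10^{10}$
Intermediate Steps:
$I = 76066$ ($I = -101 + 273 \cdot 279 = -101 + 76167 = 76066$)
$P = \frac{1}{549146}$ ($P = \frac{1}{473080 + 76066} = \frac{1}{549146} \approx 1.821 \cdot 10^{-6}$)
$- \frac{137312}{P} + \frac{-39 - -2175}{-418434} = - 137312 \frac{1}{\frac{1}{549146}} + \frac{-39 - -2175}{-418434} = \left(-137312\right) 549146 + \left(-39 + 2175\right) \left(- \frac{1}{418434}\right) = -75404335552 + 2136 \left(- \frac{1}{418434}\right) = -75404335552 - \frac{356}{69739} = - \frac{5258622957061284}{69739}$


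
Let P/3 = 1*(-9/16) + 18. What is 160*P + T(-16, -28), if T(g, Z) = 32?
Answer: 8402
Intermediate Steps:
P = 837/16 (P = 3*(1*(-9/16) + 18) = 3*(-9/16 + 18) = 3*(279/16) = 837/16 ≈ 52.313)
160*P + T(-16, -28) = 160*(837/16) + 32 = 8370 + 32 = 8402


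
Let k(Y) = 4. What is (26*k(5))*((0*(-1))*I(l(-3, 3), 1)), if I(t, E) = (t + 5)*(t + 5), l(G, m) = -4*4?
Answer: 0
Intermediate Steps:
l(G, m) = -16
I(t, E) = (5 + t)² (I(t, E) = (5 + t)*(5 + t) = (5 + t)²)
(26*k(5))*((0*(-1))*I(l(-3, 3), 1)) = (26*4)*((0*(-1))*(5 - 16)²) = 104*(0*(-11)²) = 104*(0*121) = 104*0 = 0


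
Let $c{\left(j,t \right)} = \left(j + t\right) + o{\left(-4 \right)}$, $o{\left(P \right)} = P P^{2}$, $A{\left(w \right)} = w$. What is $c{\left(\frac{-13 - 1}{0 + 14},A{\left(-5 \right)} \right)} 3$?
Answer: $-210$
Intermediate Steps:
$o{\left(P \right)} = P^{3}$
$c{\left(j,t \right)} = -64 + j + t$ ($c{\left(j,t \right)} = \left(j + t\right) + \left(-4\right)^{3} = \left(j + t\right) - 64 = -64 + j + t$)
$c{\left(\frac{-13 - 1}{0 + 14},A{\left(-5 \right)} \right)} 3 = \left(-64 + \frac{-13 - 1}{0 + 14} - 5\right) 3 = \left(-64 - \frac{14}{14} - 5\right) 3 = \left(-64 - 1 - 5\right) 3 = \left(-70\right) 3 = -210$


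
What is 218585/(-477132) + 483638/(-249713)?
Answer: -285342682321/119146063116 ≈ -2.3949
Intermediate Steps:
218585/(-477132) + 483638/(-249713) = 218585*(-1/477132) + 483638*(-1/249713) = -218585/477132 - 483638/249713 = -285342682321/119146063116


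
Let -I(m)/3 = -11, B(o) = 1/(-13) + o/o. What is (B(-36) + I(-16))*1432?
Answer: 631512/13 ≈ 48578.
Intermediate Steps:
B(o) = 12/13 (B(o) = 1*(-1/13) + 1 = -1/13 + 1 = 12/13)
I(m) = 33 (I(m) = -3*(-11) = 33)
(B(-36) + I(-16))*1432 = (12/13 + 33)*1432 = (441/13)*1432 = 631512/13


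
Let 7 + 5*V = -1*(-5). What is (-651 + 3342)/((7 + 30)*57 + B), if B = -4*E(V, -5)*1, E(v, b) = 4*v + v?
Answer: 2691/2117 ≈ 1.2711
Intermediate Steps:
V = -2/5 (V = -7/5 + (-1*(-5))/5 = -7/5 + (1/5)*5 = -7/5 + 1 = -2/5 ≈ -0.40000)
E(v, b) = 5*v
B = 8 (B = -20*(-2)/5*1 = -4*(-2)*1 = 8*1 = 8)
(-651 + 3342)/((7 + 30)*57 + B) = (-651 + 3342)/((7 + 30)*57 + 8) = 2691/(37*57 + 8) = 2691/(2109 + 8) = 2691/2117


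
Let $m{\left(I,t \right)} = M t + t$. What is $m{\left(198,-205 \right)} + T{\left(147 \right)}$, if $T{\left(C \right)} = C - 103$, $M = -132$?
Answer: $26899$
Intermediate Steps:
$T{\left(C \right)} = -103 + C$
$m{\left(I,t \right)} = - 131 t$ ($m{\left(I,t \right)} = - 132 t + t = - 131 t$)
$m{\left(198,-205 \right)} + T{\left(147 \right)} = \left(-131\right) \left(-205\right) + \left(-103 + 147\right) = 26855 + 44 = 26899$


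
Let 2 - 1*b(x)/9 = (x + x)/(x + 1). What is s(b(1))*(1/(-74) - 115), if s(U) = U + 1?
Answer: -42555/37 ≈ -1150.1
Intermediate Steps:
b(x) = 18 - 18*x/(1 + x) (b(x) = 18 - 9*(x + x)/(x + 1) = 18 - 9*2*x/(1 + x) = 18 - 18*x/(1 + x))
s(U) = 1 + U
s(b(1))*(1/(-74) - 115) = (1 + 18/(1 + 1))*(1/(-74) - 115) = (1 + 18/2)*(-1/74 - 115) = (1 + 18*(½))*(-8511/74) = (1 + 9)*(-8511/74) = 10*(-8511/74) = -42555/37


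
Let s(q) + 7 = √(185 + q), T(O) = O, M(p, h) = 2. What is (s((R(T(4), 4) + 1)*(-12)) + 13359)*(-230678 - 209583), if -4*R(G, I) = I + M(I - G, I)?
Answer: -5878364872 - 440261*√191 ≈ -5.8845e+9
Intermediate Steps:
R(G, I) = -½ - I/4 (R(G, I) = -(I + 2)/4 = -(2 + I)/4 = -½ - I/4)
s(q) = -7 + √(185 + q)
(s((R(T(4), 4) + 1)*(-12)) + 13359)*(-230678 - 209583) = ((-7 + √(185 + ((-½ - ¼*4) + 1)*(-12))) + 13359)*(-230678 - 209583) = ((-7 + √(185 + ((-½ - 1) + 1)*(-12))) + 13359)*(-440261) = ((-7 + √(185 + (-3/2 + 1)*(-12))) + 13359)*(-440261) = ((-7 + √(185 - ½*(-12))) + 13359)*(-440261) = ((-7 + √(185 + 6)) + 13359)*(-440261) = ((-7 + √191) + 13359)*(-440261) = (13352 + √191)*(-440261) = -5878364872 - 440261*√191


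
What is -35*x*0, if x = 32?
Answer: 0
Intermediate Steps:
-35*x*0 = -35*32*0 = -1120*0 = 0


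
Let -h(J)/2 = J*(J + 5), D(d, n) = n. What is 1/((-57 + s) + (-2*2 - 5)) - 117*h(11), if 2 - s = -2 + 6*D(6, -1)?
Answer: 2306303/56 ≈ 41184.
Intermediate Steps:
h(J) = -2*J*(5 + J) (h(J) = -2*J*(J + 5) = -2*J*(5 + J))
s = 10 (s = 2 - (-2 + 6*(-1)) = 2 - (-2 - 6) = 2 - 1*(-8) = 2 + 8 = 10)
1/((-57 + s) + (-2*2 - 5)) - 117*h(11) = 1/((-57 + 10) + (-2*2 - 5)) - (-234)*11*(5 + 11) = 1/(-47 + (-4 - 5)) - (-234)*11*16 = 1/(-47 - 9) - 117*(-352) = 1/(-56) + 41184 = -1/56 + 41184 = 2306303/56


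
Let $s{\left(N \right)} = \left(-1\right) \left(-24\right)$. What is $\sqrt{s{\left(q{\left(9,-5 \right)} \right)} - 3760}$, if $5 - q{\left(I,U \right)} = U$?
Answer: $2 i \sqrt{934} \approx 61.123 i$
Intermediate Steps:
$q{\left(I,U \right)} = 5 - U$
$s{\left(N \right)} = 24$
$\sqrt{s{\left(q{\left(9,-5 \right)} \right)} - 3760} = \sqrt{24 - 3760} = \sqrt{-3736} = 2 i \sqrt{934}$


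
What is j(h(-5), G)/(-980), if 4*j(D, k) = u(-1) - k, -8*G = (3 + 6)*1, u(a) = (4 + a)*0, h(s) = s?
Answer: -9/31360 ≈ -0.00028699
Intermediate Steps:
u(a) = 0
G = -9/8 (G = -(3 + 6)/8 = -9/8 ≈ -1.1250)
j(D, k) = -k/4 (j(D, k) = (0 - k)/4 = (-k)/4 = -k/4)
j(h(-5), G)/(-980) = -1/4*(-9/8)/(-980) = (9/32)*(-1/980) = -9/31360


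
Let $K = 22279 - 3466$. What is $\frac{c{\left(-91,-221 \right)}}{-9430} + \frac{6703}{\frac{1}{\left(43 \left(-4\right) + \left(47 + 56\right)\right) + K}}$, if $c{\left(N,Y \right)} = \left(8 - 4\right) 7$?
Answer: $\frac{592397465866}{4715} \approx 1.2564 \cdot 10^{8}$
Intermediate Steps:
$c{\left(N,Y \right)} = 28$ ($c{\left(N,Y \right)} = 4 \cdot 7 = 28$)
$K = 18813$
$\frac{c{\left(-91,-221 \right)}}{-9430} + \frac{6703}{\frac{1}{\left(43 \left(-4\right) + \left(47 + 56\right)\right) + K}} = \frac{28}{-9430} + \frac{6703}{\frac{1}{\left(43 \left(-4\right) + \left(47 + 56\right)\right) + 18813}} = 28 \left(- \frac{1}{9430}\right) + \frac{6703}{\frac{1}{\left(-172 + 103\right) + 18813}} = - \frac{14}{4715} + \frac{6703}{\frac{1}{-69 + 18813}} = - \frac{14}{4715} + \frac{6703}{\frac{1}{18744}} = - \frac{14}{4715} + 6703 \frac{1}{\frac{1}{18744}} = - \frac{14}{4715} + 6703 \cdot 18744 = - \frac{14}{4715} + 125641032 = \frac{592397465866}{4715}$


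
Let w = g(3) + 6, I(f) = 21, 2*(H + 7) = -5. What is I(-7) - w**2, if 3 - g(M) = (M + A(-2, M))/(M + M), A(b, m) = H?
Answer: -11617/144 ≈ -80.674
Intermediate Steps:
H = -19/2 (H = -7 + (1/2)*(-5) = -7 - 5/2 = -19/2 ≈ -9.5000)
A(b, m) = -19/2
g(M) = 3 - (-19/2 + M)/(2*M) (g(M) = 3 - (M - 19/2)/(M + M) = 3 - (-19/2 + M)/(2*M))
w = 121/12 (w = (1/4)*(19 + 10*3)/3 + 6 = (1/4)*(1/3)*(19 + 30) + 6 = (1/4)*(1/3)*49 + 6 = 49/12 + 6 = 121/12 ≈ 10.083)
I(-7) - w**2 = 21 - (121/12)**2 = 21 - 1*14641/144 = 21 - 14641/144 = -11617/144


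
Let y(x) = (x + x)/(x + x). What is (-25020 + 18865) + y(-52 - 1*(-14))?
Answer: -6154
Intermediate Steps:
y(x) = 1 (y(x) = (2*x)/((2*x)) = (2*x)*(1/(2*x)) = 1)
(-25020 + 18865) + y(-52 - 1*(-14)) = (-25020 + 18865) + 1 = -6155 + 1 = -6154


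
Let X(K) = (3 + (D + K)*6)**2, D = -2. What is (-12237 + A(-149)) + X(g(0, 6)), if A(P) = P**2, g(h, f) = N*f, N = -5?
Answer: 45685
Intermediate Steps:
g(h, f) = -5*f
X(K) = (-9 + 6*K)**2 (X(K) = (3 + (-2 + K)*6)**2 = (3 + (-12 + 6*K))**2 = (-9 + 6*K)**2)
(-12237 + A(-149)) + X(g(0, 6)) = (-12237 + (-149)**2) + 9*(-3 + 2*(-5*6))**2 = (-12237 + 22201) + 9*(-3 + 2*(-30))**2 = 9964 + 9*(-3 - 60)**2 = 9964 + 9*(-63)**2 = 9964 + 9*3969 = 9964 + 35721 = 45685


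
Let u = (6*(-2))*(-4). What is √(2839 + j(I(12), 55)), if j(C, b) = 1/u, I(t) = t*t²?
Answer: √408819/12 ≈ 53.282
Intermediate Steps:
I(t) = t³
u = 48 (u = -12*(-4) = 48)
j(C, b) = 1/48
√(2839 + j(I(12), 55)) = √(2839 + 1/48) = √(136273/48) = √408819/12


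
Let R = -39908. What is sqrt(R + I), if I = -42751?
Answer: I*sqrt(82659) ≈ 287.5*I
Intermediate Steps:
sqrt(R + I) = sqrt(-39908 - 42751) = sqrt(-82659) = I*sqrt(82659)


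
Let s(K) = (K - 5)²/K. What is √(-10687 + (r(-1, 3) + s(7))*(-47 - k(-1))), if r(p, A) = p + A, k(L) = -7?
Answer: I*√528703/7 ≈ 103.87*I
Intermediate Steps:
r(p, A) = A + p
s(K) = (-5 + K)²/K
√(-10687 + (r(-1, 3) + s(7))*(-47 - k(-1))) = √(-10687 + ((3 - 1) + (-5 + 7)²/7)*(-47 - 1*(-7))) = √(-10687 + (2 + (⅐)*2²)*(-47 + 7)) = √(-10687 + (2 + (⅐)*4)*(-40)) = √(-10687 + (2 + 4/7)*(-40)) = √(-10687 + (18/7)*(-40)) = √(-10687 - 720/7) = √(-75529/7) = I*√528703/7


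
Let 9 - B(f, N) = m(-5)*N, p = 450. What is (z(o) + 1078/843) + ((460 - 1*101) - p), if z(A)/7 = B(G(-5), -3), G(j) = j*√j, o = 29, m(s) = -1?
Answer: -40229/843 ≈ -47.721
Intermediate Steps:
G(j) = j^(3/2)
B(f, N) = 9 + N (B(f, N) = 9 - (-1)*N = 9 + N)
z(A) = 42 (z(A) = 7*(9 - 3) = 7*6 = 42)
(z(o) + 1078/843) + ((460 - 1*101) - p) = (42 + 1078/843) + ((460 - 1*101) - 1*450) = (42 + 1078*(1/843)) + ((460 - 101) - 450) = (42 + 1078/843) + (359 - 450) = 36484/843 - 91 = -40229/843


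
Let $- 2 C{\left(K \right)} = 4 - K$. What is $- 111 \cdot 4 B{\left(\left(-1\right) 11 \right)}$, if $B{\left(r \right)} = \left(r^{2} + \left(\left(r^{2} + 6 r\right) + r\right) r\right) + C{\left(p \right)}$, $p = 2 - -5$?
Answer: $160506$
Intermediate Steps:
$p = 7$ ($p = 2 + 5 = 7$)
$C{\left(K \right)} = -2 + \frac{K}{2}$ ($C{\left(K \right)} = - \frac{4 - K}{2} = -2 + \frac{K}{2}$)
$B{\left(r \right)} = \frac{3}{2} + r^{2} + r \left(r^{2} + 7 r\right)$ ($B{\left(r \right)} = \left(r^{2} + \left(\left(r^{2} + 6 r\right) + r\right) r\right) + \left(-2 + \frac{1}{2} \cdot 7\right) = \left(r^{2} + \left(r^{2} + 7 r\right) r\right) + \left(-2 + \frac{7}{2}\right) = \left(r^{2} + r \left(r^{2} + 7 r\right)\right) + \frac{3}{2} = \frac{3}{2} + r^{2} + r \left(r^{2} + 7 r\right)$)
$- 111 \cdot 4 B{\left(\left(-1\right) 11 \right)} = - 111 \cdot 4 \left(\frac{3}{2} + \left(\left(-1\right) 11\right)^{3} + 8 \left(\left(-1\right) 11\right)^{2}\right) = - 111 \cdot 4 \left(\frac{3}{2} + \left(-11\right)^{3} + 8 \left(-11\right)^{2}\right) = - 111 \cdot 4 \left(\frac{3}{2} - 1331 + 8 \cdot 121\right) = - 111 \cdot 4 \left(\frac{3}{2} - 1331 + 968\right) = - 111 \cdot 4 \left(- \frac{723}{2}\right) = \left(-111\right) \left(-1446\right) = 160506$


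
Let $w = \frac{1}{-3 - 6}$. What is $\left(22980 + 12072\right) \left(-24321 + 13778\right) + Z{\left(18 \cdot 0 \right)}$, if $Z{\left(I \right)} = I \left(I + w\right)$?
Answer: $-369553236$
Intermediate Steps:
$w = - \frac{1}{9}$ ($w = \frac{1}{-3 - 6} = \frac{1}{-9} = - \frac{1}{9} \approx -0.11111$)
$Z{\left(I \right)} = I \left(- \frac{1}{9} + I\right)$ ($Z{\left(I \right)} = I \left(I - \frac{1}{9}\right) = I \left(- \frac{1}{9} + I\right)$)
$\left(22980 + 12072\right) \left(-24321 + 13778\right) + Z{\left(18 \cdot 0 \right)} = \left(22980 + 12072\right) \left(-24321 + 13778\right) + 18 \cdot 0 \left(- \frac{1}{9} + 18 \cdot 0\right) = 35052 \left(-10543\right) + 0 \left(- \frac{1}{9} + 0\right) = -369553236 + 0 \left(- \frac{1}{9}\right) = -369553236 + 0 = -369553236$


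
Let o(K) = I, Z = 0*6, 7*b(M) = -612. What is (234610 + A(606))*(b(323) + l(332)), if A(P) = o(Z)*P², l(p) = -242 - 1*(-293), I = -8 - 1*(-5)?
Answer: 221109990/7 ≈ 3.1587e+7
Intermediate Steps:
b(M) = -612/7 (b(M) = (⅐)*(-612) = -612/7)
I = -3 (I = -8 + 5 = -3)
Z = 0
o(K) = -3
l(p) = 51 (l(p) = -242 + 293 = 51)
A(P) = -3*P²
(234610 + A(606))*(b(323) + l(332)) = (234610 - 3*606²)*(-612/7 + 51) = (234610 - 3*367236)*(-255/7) = (234610 - 1101708)*(-255/7) = -867098*(-255/7) = 221109990/7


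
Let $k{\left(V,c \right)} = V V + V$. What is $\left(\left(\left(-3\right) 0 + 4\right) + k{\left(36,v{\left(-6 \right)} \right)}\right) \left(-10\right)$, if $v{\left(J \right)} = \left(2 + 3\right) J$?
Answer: $-13360$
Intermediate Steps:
$v{\left(J \right)} = 5 J$
$k{\left(V,c \right)} = V + V^{2}$ ($k{\left(V,c \right)} = V^{2} + V = V + V^{2}$)
$\left(\left(\left(-3\right) 0 + 4\right) + k{\left(36,v{\left(-6 \right)} \right)}\right) \left(-10\right) = \left(\left(\left(-3\right) 0 + 4\right) + 36 \left(1 + 36\right)\right) \left(-10\right) = \left(\left(0 + 4\right) + 36 \cdot 37\right) \left(-10\right) = \left(4 + 1332\right) \left(-10\right) = 1336 \left(-10\right) = -13360$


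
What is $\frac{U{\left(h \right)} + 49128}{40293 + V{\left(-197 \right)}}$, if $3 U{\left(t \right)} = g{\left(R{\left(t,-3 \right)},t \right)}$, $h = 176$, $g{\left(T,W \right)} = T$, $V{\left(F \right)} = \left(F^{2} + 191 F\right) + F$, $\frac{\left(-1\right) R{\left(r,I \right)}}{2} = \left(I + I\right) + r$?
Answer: $\frac{73522}{61917} \approx 1.1874$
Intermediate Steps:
$R{\left(r,I \right)} = - 4 I - 2 r$ ($R{\left(r,I \right)} = - 2 \left(\left(I + I\right) + r\right) = - 2 \left(2 I + r\right) = - 2 \left(r + 2 I\right) = - 4 I - 2 r$)
$V{\left(F \right)} = F^{2} + 192 F$
$U{\left(t \right)} = 4 - \frac{2 t}{3}$ ($U{\left(t \right)} = \frac{\left(-4\right) \left(-3\right) - 2 t}{3} = \frac{12 - 2 t}{3} = 4 - \frac{2 t}{3}$)
$\frac{U{\left(h \right)} + 49128}{40293 + V{\left(-197 \right)}} = \frac{\left(4 - \frac{352}{3}\right) + 49128}{40293 - 197 \left(192 - 197\right)} = \frac{\left(4 - \frac{352}{3}\right) + 49128}{40293 - -985} = \frac{- \frac{340}{3} + 49128}{40293 + 985} = \frac{147044}{3 \cdot 41278} = \frac{147044}{3} \cdot \frac{1}{41278} = \frac{73522}{61917}$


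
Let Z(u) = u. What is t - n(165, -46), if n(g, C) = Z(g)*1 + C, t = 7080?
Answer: 6961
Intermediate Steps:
n(g, C) = C + g (n(g, C) = g*1 + C = g + C = C + g)
t - n(165, -46) = 7080 - (-46 + 165) = 7080 - 1*119 = 7080 - 119 = 6961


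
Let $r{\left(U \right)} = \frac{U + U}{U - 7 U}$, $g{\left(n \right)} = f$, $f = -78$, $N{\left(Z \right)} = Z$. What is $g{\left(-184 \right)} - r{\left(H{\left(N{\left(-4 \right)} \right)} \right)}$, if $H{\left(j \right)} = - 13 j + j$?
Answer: $- \frac{233}{3} \approx -77.667$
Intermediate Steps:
$g{\left(n \right)} = -78$
$H{\left(j \right)} = - 12 j$
$r{\left(U \right)} = - \frac{1}{3}$ ($r{\left(U \right)} = \frac{2 U}{\left(-6\right) U} = 2 U \left(- \frac{1}{6 U}\right) = - \frac{1}{3}$)
$g{\left(-184 \right)} - r{\left(H{\left(N{\left(-4 \right)} \right)} \right)} = -78 - - \frac{1}{3} = -78 + \frac{1}{3} = - \frac{233}{3}$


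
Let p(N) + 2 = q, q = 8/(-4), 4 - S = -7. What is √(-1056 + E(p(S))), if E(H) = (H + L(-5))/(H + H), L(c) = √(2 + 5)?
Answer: √(-16888 - 2*√7)/4 ≈ 32.494*I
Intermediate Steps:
S = 11 (S = 4 - 1*(-7) = 4 + 7 = 11)
q = -2 (q = 8*(-¼) = -2)
L(c) = √7
p(N) = -4 (p(N) = -2 - 2 = -4)
E(H) = (H + √7)/(2*H) (E(H) = (H + √7)/(H + H) = (H + √7)/((2*H)) = (H + √7)*(1/(2*H)) = (H + √7)/(2*H))
√(-1056 + E(p(S))) = √(-1056 + (½)*(-4 + √7)/(-4)) = √(-1056 + (½)*(-¼)*(-4 + √7)) = √(-1056 + (½ - √7/8)) = √(-2111/2 - √7/8)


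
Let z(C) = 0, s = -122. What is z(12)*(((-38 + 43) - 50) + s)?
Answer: 0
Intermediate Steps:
z(12)*(((-38 + 43) - 50) + s) = 0*(((-38 + 43) - 50) - 122) = 0*((5 - 50) - 122) = 0*(-45 - 122) = 0*(-167) = 0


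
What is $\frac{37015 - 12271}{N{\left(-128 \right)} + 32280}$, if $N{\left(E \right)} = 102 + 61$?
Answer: $\frac{24744}{32443} \approx 0.76269$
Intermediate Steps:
$N{\left(E \right)} = 163$
$\frac{37015 - 12271}{N{\left(-128 \right)} + 32280} = \frac{37015 - 12271}{163 + 32280} = \frac{24744}{32443}$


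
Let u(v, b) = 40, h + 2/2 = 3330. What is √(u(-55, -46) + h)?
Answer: √3369 ≈ 58.043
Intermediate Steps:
h = 3329 (h = -1 + 3330 = 3329)
√(u(-55, -46) + h) = √(40 + 3329) = √3369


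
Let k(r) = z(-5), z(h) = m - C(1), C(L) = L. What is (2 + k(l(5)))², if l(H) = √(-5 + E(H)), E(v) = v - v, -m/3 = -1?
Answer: 16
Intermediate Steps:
m = 3 (m = -3*(-1) = 3)
E(v) = 0
l(H) = I*√5 (l(H) = √(-5 + 0) = √(-5) = I*√5)
z(h) = 2 (z(h) = 3 - 1*1 = 3 - 1 = 2)
k(r) = 2
(2 + k(l(5)))² = (2 + 2)² = 4² = 16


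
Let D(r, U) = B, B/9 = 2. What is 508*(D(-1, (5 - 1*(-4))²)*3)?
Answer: 27432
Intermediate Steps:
B = 18 (B = 9*2 = 18)
D(r, U) = 18
508*(D(-1, (5 - 1*(-4))²)*3) = 508*(18*3) = 508*54 = 27432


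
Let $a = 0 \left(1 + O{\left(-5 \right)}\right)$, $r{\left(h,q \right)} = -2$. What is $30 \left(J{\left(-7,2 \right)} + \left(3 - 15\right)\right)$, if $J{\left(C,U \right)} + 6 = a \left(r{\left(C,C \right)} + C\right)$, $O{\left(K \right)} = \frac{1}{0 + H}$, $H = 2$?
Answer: $-540$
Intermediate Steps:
$O{\left(K \right)} = \frac{1}{2}$ ($O{\left(K \right)} = \frac{1}{0 + 2} = \frac{1}{2}$)
$a = 0$ ($a = 0 \left(1 + \frac{1}{2}\right) = 0 \cdot \frac{3}{2} = 0$)
$J{\left(C,U \right)} = -6$ ($J{\left(C,U \right)} = -6 + 0 \left(-2 + C\right) = -6 + 0 = -6$)
$30 \left(J{\left(-7,2 \right)} + \left(3 - 15\right)\right) = 30 \left(-6 + \left(3 - 15\right)\right) = 30 \left(-6 - 12\right) = 30 \left(-18\right) = -540$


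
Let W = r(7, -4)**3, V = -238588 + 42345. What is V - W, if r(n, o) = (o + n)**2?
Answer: -196972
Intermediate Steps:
r(n, o) = (n + o)**2
V = -196243
W = 729 (W = ((7 - 4)**2)**3 = (3**2)**3 = 9**3 = 729)
V - W = -196243 - 1*729 = -196243 - 729 = -196972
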